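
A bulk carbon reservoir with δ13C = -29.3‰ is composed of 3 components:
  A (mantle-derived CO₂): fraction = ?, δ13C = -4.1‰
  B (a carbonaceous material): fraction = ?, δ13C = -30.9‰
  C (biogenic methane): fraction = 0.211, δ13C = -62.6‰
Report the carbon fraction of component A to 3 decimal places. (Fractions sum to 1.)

Let f_A and f_B be the unknown fractions; fractions sum to 1 so f_A + f_B = 0.789.
Mass balance: Σ fᵢ·δᵢ = δ_bulk ⇒ f_A·(-4.1) + f_B·(-30.9) = -29.3 − (-13.209) = -16.091
Substitute f_B = 0.789 − f_A:
f_A·(-4.1 − -30.9) = -16.091 − 0.789×(-30.9) = 8.289
f_A = 8.289 / 26.8 = 0.3093

0.309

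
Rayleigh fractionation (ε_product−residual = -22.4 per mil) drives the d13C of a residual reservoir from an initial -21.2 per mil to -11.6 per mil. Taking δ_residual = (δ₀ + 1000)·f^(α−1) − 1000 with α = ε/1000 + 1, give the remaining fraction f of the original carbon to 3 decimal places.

α − 1 = ε/1000 = -0.0224
(δ_res + 1000)/(δ₀ + 1000) = (-11.6 + 1000)/(-21.2 + 1000) = 988.4/978.8 = 1.009808
f = 1.009808^(1/-0.0224) = exp(ln(1.009808)/-0.0224) = exp(0.00976/-0.0224)
f = exp(-0.4357) = 0.6468

0.647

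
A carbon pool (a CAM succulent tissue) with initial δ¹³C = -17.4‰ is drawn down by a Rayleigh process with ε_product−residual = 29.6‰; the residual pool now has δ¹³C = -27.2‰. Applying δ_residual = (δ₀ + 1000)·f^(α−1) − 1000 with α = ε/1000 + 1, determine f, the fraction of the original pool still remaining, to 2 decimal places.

0.71

α − 1 = ε/1000 = 0.0296
(δ_res + 1000)/(δ₀ + 1000) = (-27.2 + 1000)/(-17.4 + 1000) = 972.8/982.6 = 0.990026
f = 0.990026^(1/0.0296) = exp(ln(0.990026)/0.0296) = exp(-0.01002/0.0296)
f = exp(-0.3386) = 0.7127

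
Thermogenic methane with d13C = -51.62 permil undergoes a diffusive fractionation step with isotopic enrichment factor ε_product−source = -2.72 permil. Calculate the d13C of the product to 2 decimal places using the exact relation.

Exactly, δ_product = (δ_source + 1000)·(ε/1000 + 1) − 1000.
δ_product = (-51.62 + 1000) × (-2.72/1000 + 1) − 1000
δ_product = -54.200 permil

-54.20 permil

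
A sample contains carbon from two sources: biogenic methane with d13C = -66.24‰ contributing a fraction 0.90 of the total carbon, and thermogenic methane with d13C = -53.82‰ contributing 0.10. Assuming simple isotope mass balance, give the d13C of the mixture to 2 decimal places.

-65.00‰

δ_mix = f_A·δ_A + f_B·δ_B
δ_mix = 0.90 × (-66.24) + 0.10 × (-53.82)
δ_mix = -59.616 + -5.382 = -64.998‰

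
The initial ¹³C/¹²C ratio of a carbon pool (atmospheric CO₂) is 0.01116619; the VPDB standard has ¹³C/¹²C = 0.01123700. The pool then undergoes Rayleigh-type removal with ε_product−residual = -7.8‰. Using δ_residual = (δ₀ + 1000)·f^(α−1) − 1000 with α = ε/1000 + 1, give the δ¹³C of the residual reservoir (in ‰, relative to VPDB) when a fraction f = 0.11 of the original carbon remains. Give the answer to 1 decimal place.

11.0‰

δ₀ = (0.01116619/0.01123700 − 1)×1000 = (0.993698 − 1)×1000 = -6.302‰
α − 1 = ε/1000 = -0.0078
f^(α−1) = 0.11^(-0.0078) = 1.017366
δ_res = (-6.302 + 1000) × 1.017366 − 1000 = 1010.955 − 1000 = 10.95‰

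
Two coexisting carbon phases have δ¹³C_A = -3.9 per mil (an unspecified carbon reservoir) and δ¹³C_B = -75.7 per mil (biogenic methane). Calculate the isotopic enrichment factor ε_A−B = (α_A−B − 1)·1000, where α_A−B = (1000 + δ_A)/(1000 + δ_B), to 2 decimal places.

77.68 per mil

α_A−B = (1000 + -3.9) / (1000 + -75.7) = 996.1 / 924.3 = 1.077680
ε_A−B = (1.077680 − 1) × 1000 = 77.680 per mil
(The approximation ε ≈ δ_A − δ_B would give 71.8 per mil.)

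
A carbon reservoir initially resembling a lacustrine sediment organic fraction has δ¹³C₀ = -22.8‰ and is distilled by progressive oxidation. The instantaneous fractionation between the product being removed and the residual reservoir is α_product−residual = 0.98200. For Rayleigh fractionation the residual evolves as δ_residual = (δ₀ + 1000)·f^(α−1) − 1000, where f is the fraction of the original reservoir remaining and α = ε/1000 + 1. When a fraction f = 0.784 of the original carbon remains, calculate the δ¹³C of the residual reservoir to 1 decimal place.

Rayleigh residual: δ_res = (δ₀ + 1000)·f^(α−1) − 1000
α − 1 = -0.01800
f^(α−1) = 0.784^(-0.01800) = 1.004390
δ_res = (-22.8 + 1000) × 1.004390 − 1000 = 981.490 − 1000 = -18.51‰

-18.5‰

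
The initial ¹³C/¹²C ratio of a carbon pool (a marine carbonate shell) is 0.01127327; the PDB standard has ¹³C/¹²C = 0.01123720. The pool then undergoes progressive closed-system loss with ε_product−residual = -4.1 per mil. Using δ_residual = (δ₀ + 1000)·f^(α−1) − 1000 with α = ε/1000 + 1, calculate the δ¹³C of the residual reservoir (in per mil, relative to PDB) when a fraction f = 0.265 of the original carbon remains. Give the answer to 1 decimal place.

8.7 per mil

δ₀ = (0.01127327/0.01123720 − 1)×1000 = (1.003210 − 1)×1000 = 3.210 per mil
α − 1 = ε/1000 = -0.0041
f^(α−1) = 0.265^(-0.0041) = 1.005460
δ_res = (3.210 + 1000) × 1.005460 − 1000 = 1008.687 − 1000 = 8.69 per mil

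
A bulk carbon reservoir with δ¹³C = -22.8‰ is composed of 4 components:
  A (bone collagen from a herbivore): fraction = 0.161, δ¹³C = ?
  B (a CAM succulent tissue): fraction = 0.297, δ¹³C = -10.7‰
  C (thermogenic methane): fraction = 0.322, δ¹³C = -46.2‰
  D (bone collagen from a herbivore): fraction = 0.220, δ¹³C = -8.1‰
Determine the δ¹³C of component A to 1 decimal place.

Isotope mass balance: δ_bulk = Σ fᵢ·δᵢ.
-22.8 = 0.161×δ_A + 0.297×(-10.7) + 0.322×(-46.2) + 0.220×(-8.1)
0.161·δ_A = -22.8 − (-19.836) = -2.964
δ_A = -2.964 / 0.161 = -18.41‰

-18.4‰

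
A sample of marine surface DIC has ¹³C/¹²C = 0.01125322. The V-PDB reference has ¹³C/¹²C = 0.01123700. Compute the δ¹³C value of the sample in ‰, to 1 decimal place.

1.4‰

δ¹³C = (R_sample / R_standard − 1) × 1000
R_sample / R_standard = 0.01125322 / 0.01123700 = 1.001443
δ¹³C = (1.001443 − 1) × 1000 = 1.44‰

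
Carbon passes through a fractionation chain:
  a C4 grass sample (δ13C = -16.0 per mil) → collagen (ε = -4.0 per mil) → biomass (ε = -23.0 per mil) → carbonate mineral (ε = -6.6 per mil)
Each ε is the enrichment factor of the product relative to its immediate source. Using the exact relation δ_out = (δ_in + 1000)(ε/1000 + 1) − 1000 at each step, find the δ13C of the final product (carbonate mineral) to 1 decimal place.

step 1: δ = (-16.00 + 1000)·(-4.0/1000 + 1) − 1000 = -19.94 per mil
step 2: δ = (-19.94 + 1000)·(-23.0/1000 + 1) − 1000 = -42.48 per mil
step 3: δ = (-42.48 + 1000)·(-6.6/1000 + 1) − 1000 = -48.80 per mil

-48.8 per mil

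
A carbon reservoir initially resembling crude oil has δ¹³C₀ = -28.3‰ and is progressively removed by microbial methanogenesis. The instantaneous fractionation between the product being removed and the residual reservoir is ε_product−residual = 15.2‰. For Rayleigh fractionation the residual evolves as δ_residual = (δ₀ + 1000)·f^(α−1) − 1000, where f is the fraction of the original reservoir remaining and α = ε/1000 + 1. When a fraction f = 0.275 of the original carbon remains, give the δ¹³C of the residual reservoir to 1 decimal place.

Rayleigh residual: δ_res = (δ₀ + 1000)·f^(α−1) − 1000
α = ε/1000 + 1 = 1.01520, so α − 1 = 0.01520
f^(α−1) = 0.275^(0.01520) = 0.980568
δ_res = (-28.3 + 1000) × 0.980568 − 1000 = 952.818 − 1000 = -47.18‰

-47.2‰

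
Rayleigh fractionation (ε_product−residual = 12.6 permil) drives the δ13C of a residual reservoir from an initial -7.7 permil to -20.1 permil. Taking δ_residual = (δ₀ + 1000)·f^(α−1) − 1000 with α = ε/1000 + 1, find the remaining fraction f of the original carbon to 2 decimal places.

0.37

α − 1 = ε/1000 = 0.0126
(δ_res + 1000)/(δ₀ + 1000) = (-20.1 + 1000)/(-7.7 + 1000) = 979.9/992.3 = 0.987504
f = 0.987504^(1/0.0126) = exp(ln(0.987504)/0.0126) = exp(-0.01257/0.0126)
f = exp(-0.9980) = 0.3686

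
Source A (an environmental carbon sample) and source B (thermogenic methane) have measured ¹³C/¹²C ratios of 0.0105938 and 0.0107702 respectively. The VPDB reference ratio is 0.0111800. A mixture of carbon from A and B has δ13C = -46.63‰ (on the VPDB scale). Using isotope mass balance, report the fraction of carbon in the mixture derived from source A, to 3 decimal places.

δ_A = (0.0105938/0.0111800 − 1)×1000 = (0.947567 − 1)×1000 = -52.433‰
δ_B = (0.0107702/0.0111800 − 1)×1000 = (0.963345 − 1)×1000 = -36.655‰
f_A = (δ_mix − δ_B)/(δ_A − δ_B) = (-46.63 − (-36.655))/(-52.433 − (-36.655))
f_A = -9.975 / -15.778 = 0.6322

0.632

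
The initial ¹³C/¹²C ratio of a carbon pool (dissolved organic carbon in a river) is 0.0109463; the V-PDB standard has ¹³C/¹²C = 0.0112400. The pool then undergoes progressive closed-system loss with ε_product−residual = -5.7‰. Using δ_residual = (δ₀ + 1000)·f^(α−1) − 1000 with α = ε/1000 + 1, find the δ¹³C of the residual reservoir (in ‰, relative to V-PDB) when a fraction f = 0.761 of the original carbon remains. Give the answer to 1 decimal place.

-24.6‰

δ₀ = (0.0109463/0.0112400 − 1)×1000 = (0.973870 − 1)×1000 = -26.130‰
α − 1 = ε/1000 = -0.0057
f^(α−1) = 0.761^(-0.0057) = 1.001558
δ_res = (-26.130 + 1000) × 1.001558 − 1000 = 975.387 − 1000 = -24.61‰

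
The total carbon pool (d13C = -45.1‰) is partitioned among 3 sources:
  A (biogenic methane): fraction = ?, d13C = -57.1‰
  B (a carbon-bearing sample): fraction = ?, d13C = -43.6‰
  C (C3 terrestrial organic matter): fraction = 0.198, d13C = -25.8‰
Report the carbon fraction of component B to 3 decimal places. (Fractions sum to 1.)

Let f_B and f_A be the unknown fractions; fractions sum to 1 so f_B + f_A = 0.802.
Mass balance: Σ fᵢ·δᵢ = δ_bulk ⇒ f_B·(-43.6) + f_A·(-57.1) = -45.1 − (-5.108) = -39.992
Substitute f_A = 0.802 − f_B:
f_B·(-43.6 − -57.1) = -39.992 − 0.802×(-57.1) = 5.803
f_B = 5.803 / 13.5 = 0.4298

0.430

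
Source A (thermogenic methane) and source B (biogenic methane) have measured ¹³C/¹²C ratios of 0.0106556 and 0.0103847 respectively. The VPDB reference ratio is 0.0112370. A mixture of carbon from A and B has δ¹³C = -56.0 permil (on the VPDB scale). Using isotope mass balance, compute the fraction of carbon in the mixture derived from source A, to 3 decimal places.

δ_A = (0.0106556/0.0112370 − 1)×1000 = (0.948260 − 1)×1000 = -51.740 permil
δ_B = (0.0103847/0.0112370 − 1)×1000 = (0.924152 − 1)×1000 = -75.848 permil
f_A = (δ_mix − δ_B)/(δ_A − δ_B) = (-56.0 − (-75.848))/(-51.740 − (-75.848))
f_A = 19.848 / 24.108 = 0.8233

0.823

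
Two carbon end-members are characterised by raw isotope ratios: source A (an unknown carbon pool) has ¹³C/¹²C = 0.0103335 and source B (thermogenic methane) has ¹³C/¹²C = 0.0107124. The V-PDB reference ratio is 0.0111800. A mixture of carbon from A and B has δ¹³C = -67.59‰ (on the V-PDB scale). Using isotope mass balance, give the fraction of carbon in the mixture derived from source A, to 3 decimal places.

0.760

δ_A = (0.0103335/0.0111800 − 1)×1000 = (0.924284 − 1)×1000 = -75.716‰
δ_B = (0.0107124/0.0111800 − 1)×1000 = (0.958175 − 1)×1000 = -41.825‰
f_A = (δ_mix − δ_B)/(δ_A − δ_B) = (-67.59 − (-41.825))/(-75.716 − (-41.825))
f_A = -25.765 / -33.891 = 0.7602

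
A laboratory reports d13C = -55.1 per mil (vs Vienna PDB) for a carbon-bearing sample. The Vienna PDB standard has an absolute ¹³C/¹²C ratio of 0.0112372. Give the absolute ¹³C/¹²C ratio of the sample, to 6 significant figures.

0.0106180

R_sample = R_standard × (d13C/1000 + 1)
R_sample = 0.0112372 × (-55.1/1000 + 1) = 0.0112372 × 0.944900
R_sample = 0.0106180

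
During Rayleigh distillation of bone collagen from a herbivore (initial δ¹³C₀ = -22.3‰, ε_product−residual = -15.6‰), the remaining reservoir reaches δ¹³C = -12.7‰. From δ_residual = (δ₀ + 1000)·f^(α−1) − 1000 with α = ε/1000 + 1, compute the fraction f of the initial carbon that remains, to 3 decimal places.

0.535

α − 1 = ε/1000 = -0.0156
(δ_res + 1000)/(δ₀ + 1000) = (-12.7 + 1000)/(-22.3 + 1000) = 987.3/977.7 = 1.009819
f = 1.009819^(1/-0.0156) = exp(ln(1.009819)/-0.0156) = exp(0.00977/-0.0156)
f = exp(-0.6264) = 0.5345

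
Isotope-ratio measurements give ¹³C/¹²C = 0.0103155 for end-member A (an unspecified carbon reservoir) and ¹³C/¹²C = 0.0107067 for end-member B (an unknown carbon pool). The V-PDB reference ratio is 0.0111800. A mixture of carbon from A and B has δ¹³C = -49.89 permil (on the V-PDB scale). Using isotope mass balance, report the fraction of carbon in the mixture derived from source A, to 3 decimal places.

δ_A = (0.0103155/0.0111800 − 1)×1000 = (0.922674 − 1)×1000 = -77.326 permil
δ_B = (0.0107067/0.0111800 − 1)×1000 = (0.957665 − 1)×1000 = -42.335 permil
f_A = (δ_mix − δ_B)/(δ_A − δ_B) = (-49.89 − (-42.335))/(-77.326 − (-42.335))
f_A = -7.555 / -34.991 = 0.2159

0.216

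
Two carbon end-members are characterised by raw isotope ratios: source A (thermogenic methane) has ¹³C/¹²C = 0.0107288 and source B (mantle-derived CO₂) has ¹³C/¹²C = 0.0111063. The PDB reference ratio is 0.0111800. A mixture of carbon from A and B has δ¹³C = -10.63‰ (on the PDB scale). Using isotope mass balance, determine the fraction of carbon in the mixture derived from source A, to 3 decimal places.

0.120

δ_A = (0.0107288/0.0111800 − 1)×1000 = (0.959642 − 1)×1000 = -40.358‰
δ_B = (0.0111063/0.0111800 − 1)×1000 = (0.993408 − 1)×1000 = -6.592‰
f_A = (δ_mix − δ_B)/(δ_A − δ_B) = (-10.63 − (-6.592))/(-40.358 − (-6.592))
f_A = -4.038 / -33.766 = 0.1196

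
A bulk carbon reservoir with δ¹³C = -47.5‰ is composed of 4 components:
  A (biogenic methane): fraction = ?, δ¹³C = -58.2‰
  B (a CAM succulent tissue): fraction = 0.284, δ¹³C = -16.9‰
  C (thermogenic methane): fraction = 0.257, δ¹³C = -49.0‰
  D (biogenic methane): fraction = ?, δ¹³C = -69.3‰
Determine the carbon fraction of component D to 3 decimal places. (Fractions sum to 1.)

Let f_D and f_A be the unknown fractions; fractions sum to 1 so f_D + f_A = 0.459.
Mass balance: Σ fᵢ·δᵢ = δ_bulk ⇒ f_D·(-69.3) + f_A·(-58.2) = -47.5 − (-17.393) = -30.107
Substitute f_A = 0.459 − f_D:
f_D·(-69.3 − -58.2) = -30.107 − 0.459×(-58.2) = -3.394
f_D = -3.394 / -11.1 = 0.3057

0.306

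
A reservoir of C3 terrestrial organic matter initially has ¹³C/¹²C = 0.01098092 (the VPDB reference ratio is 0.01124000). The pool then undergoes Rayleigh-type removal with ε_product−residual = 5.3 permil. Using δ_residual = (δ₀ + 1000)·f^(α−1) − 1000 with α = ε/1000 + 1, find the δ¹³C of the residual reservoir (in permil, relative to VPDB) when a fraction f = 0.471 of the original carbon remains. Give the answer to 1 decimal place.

-26.9 permil

δ₀ = (0.01098092/0.01124000 − 1)×1000 = (0.976950 − 1)×1000 = -23.050 permil
α − 1 = ε/1000 = 0.0053
f^(α−1) = 0.471^(0.0053) = 0.996018
δ_res = (-23.050 + 1000) × 0.996018 − 1000 = 973.060 − 1000 = -26.94 permil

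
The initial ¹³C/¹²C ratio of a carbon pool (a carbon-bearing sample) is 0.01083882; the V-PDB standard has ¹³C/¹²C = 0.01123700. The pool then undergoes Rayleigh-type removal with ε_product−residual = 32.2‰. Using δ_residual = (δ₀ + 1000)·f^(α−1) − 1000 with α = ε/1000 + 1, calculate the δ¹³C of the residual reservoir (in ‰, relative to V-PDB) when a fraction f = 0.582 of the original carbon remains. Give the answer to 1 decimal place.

-52.1‰

δ₀ = (0.01083882/0.01123700 − 1)×1000 = (0.964565 − 1)×1000 = -35.435‰
α − 1 = ε/1000 = 0.0322
f^(α−1) = 0.582^(0.0322) = 0.982722
δ_res = (-35.435 + 1000) × 0.982722 − 1000 = 947.899 − 1000 = -52.10‰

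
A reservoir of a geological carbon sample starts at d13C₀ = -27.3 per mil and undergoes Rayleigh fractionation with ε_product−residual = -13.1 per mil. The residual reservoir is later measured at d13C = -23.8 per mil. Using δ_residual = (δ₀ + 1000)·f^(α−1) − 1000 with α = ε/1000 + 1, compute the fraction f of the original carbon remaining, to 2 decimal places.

0.76

α − 1 = ε/1000 = -0.0131
(δ_res + 1000)/(δ₀ + 1000) = (-23.8 + 1000)/(-27.3 + 1000) = 976.2/972.7 = 1.003598
f = 1.003598^(1/-0.0131) = exp(ln(1.003598)/-0.0131) = exp(0.00359/-0.0131)
f = exp(-0.2742) = 0.7602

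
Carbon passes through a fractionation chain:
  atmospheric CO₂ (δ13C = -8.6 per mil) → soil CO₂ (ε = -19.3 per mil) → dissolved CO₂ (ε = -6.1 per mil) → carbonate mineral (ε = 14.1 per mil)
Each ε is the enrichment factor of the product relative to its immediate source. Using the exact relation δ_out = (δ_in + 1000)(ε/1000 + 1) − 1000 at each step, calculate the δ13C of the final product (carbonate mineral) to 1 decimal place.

step 1: δ = (-8.60 + 1000)·(-19.3/1000 + 1) − 1000 = -27.73 per mil
step 2: δ = (-27.73 + 1000)·(-6.1/1000 + 1) − 1000 = -33.66 per mil
step 3: δ = (-33.66 + 1000)·(14.1/1000 + 1) − 1000 = -20.04 per mil

-20.0 per mil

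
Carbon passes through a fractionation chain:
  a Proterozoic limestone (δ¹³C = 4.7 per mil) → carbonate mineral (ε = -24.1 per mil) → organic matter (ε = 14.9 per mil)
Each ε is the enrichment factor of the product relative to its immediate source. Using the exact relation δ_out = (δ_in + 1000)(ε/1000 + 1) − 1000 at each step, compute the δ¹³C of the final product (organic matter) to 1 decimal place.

-4.9 per mil

step 1: δ = (4.70 + 1000)·(-24.1/1000 + 1) − 1000 = -19.51 per mil
step 2: δ = (-19.51 + 1000)·(14.9/1000 + 1) − 1000 = -4.90 per mil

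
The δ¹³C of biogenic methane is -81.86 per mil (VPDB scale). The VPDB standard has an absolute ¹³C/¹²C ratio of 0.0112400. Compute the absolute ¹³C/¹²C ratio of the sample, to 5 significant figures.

R_sample = R_standard × (δ¹³C/1000 + 1)
R_sample = 0.0112400 × (-81.86/1000 + 1) = 0.0112400 × 0.918140
R_sample = 0.0103199

0.010320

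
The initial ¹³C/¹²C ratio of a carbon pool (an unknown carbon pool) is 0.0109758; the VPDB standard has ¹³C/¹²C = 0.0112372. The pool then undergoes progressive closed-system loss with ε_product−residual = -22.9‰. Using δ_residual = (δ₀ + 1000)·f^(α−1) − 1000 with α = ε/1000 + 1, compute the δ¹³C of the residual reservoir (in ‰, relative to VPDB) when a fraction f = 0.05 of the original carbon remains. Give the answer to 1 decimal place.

46.1‰

δ₀ = (0.0109758/0.0112372 − 1)×1000 = (0.976738 − 1)×1000 = -23.262‰
α − 1 = ε/1000 = -0.0229
f^(α−1) = 0.05^(-0.0229) = 1.071010
δ_res = (-23.262 + 1000) × 1.071010 − 1000 = 1046.096 − 1000 = 46.10‰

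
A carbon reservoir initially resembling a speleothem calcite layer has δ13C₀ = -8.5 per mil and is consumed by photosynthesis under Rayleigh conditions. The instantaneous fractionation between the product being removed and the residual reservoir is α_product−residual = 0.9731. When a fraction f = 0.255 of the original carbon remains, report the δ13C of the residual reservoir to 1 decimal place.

Rayleigh residual: δ_res = (δ₀ + 1000)·f^(α−1) − 1000
α − 1 = -0.02690
f^(α−1) = 0.255^(-0.02690) = 1.037443
δ_res = (-8.5 + 1000) × 1.037443 − 1000 = 1028.624 − 1000 = 28.62 per mil

28.6 per mil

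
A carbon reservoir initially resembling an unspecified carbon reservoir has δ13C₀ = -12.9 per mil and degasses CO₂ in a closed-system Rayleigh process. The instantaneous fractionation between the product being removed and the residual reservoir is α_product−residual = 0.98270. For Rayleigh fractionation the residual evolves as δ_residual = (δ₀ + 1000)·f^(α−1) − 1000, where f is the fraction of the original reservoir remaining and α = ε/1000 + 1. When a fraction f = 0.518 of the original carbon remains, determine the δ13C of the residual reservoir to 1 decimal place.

Rayleigh residual: δ_res = (δ₀ + 1000)·f^(α−1) − 1000
α − 1 = -0.01730
f^(α−1) = 0.518^(-0.01730) = 1.011445
δ_res = (-12.9 + 1000) × 1.011445 − 1000 = 998.397 − 1000 = -1.60 per mil

-1.6 per mil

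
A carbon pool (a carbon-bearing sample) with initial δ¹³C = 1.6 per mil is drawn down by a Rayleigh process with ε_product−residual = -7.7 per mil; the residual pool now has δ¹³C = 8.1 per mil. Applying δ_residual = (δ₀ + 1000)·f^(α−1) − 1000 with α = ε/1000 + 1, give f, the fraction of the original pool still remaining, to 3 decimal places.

α − 1 = ε/1000 = -0.0077
(δ_res + 1000)/(δ₀ + 1000) = (8.1 + 1000)/(1.6 + 1000) = 1008.1/1001.6 = 1.006490
f = 1.006490^(1/-0.0077) = exp(ln(1.006490)/-0.0077) = exp(0.00647/-0.0077)
f = exp(-0.8401) = 0.4317

0.432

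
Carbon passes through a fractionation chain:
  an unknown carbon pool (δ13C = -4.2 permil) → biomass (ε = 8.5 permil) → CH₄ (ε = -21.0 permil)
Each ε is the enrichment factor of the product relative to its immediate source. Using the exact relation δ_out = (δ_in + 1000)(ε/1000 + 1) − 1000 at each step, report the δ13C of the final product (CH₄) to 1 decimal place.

-16.8 permil

step 1: δ = (-4.20 + 1000)·(8.5/1000 + 1) − 1000 = 4.26 permil
step 2: δ = (4.26 + 1000)·(-21.0/1000 + 1) − 1000 = -16.83 permil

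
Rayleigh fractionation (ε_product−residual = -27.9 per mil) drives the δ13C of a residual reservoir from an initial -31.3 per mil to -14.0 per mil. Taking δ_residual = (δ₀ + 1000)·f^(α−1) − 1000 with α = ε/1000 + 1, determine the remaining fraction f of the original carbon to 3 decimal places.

0.530

α − 1 = ε/1000 = -0.0279
(δ_res + 1000)/(δ₀ + 1000) = (-14.0 + 1000)/(-31.3 + 1000) = 986.0/968.7 = 1.017859
f = 1.017859^(1/-0.0279) = exp(ln(1.017859)/-0.0279) = exp(0.01770/-0.0279)
f = exp(-0.6345) = 0.5302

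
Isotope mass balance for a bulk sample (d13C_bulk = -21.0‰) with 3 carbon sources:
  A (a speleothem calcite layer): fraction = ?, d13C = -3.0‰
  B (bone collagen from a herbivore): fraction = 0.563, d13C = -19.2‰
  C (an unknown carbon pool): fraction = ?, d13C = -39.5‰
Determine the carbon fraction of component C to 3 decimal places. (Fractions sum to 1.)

0.243

Let f_C and f_A be the unknown fractions; fractions sum to 1 so f_C + f_A = 0.437.
Mass balance: Σ fᵢ·δᵢ = δ_bulk ⇒ f_C·(-39.5) + f_A·(-3.0) = -21.0 − (-10.810) = -10.190
Substitute f_A = 0.437 − f_C:
f_C·(-39.5 − -3.0) = -10.190 − 0.437×(-3.0) = -8.879
f_C = -8.879 / -36.5 = 0.2433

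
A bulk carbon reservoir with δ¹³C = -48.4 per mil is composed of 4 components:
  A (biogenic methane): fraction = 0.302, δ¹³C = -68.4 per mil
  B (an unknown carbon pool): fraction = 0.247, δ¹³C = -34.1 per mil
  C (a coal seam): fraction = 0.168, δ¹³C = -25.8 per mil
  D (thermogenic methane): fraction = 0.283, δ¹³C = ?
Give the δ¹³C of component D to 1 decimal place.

Isotope mass balance: δ_bulk = Σ fᵢ·δᵢ.
-48.4 = 0.302×(-68.4) + 0.247×(-34.1) + 0.168×(-25.8) + 0.283×δ_D
0.283·δ_D = -48.4 − (-33.414) = -14.986
δ_D = -14.986 / 0.283 = -52.95 per mil

-53.0 per mil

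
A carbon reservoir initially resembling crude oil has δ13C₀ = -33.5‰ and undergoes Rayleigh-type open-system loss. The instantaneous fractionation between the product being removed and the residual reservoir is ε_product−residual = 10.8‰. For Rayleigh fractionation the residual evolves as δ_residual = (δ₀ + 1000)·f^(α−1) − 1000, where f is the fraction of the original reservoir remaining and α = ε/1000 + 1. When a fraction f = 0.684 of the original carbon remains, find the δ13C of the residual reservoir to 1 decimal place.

Rayleigh residual: δ_res = (δ₀ + 1000)·f^(α−1) − 1000
α = ε/1000 + 1 = 1.01080, so α − 1 = 0.01080
f^(α−1) = 0.684^(0.01080) = 0.995907
δ_res = (-33.5 + 1000) × 0.995907 − 1000 = 962.544 − 1000 = -37.46‰

-37.5‰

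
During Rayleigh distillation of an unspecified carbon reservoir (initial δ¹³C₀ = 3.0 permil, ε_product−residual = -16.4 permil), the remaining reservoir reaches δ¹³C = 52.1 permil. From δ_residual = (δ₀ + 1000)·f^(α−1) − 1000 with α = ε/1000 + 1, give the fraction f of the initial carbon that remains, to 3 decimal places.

0.054

α − 1 = ε/1000 = -0.0164
(δ_res + 1000)/(δ₀ + 1000) = (52.1 + 1000)/(3.0 + 1000) = 1052.1/1003.0 = 1.048953
f = 1.048953^(1/-0.0164) = exp(ln(1.048953)/-0.0164) = exp(0.04779/-0.0164)
f = exp(-2.9142) = 0.0542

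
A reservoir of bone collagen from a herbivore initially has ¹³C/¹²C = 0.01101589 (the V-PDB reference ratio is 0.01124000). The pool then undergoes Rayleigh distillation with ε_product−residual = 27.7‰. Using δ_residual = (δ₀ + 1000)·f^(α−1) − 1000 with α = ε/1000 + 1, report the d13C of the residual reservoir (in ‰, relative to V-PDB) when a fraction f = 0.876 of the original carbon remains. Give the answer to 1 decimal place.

-23.5‰

δ₀ = (0.01101589/0.01124000 − 1)×1000 = (0.980061 − 1)×1000 = -19.939‰
α − 1 = ε/1000 = 0.0277
f^(α−1) = 0.876^(0.0277) = 0.996340
δ_res = (-19.939 + 1000) × 0.996340 − 1000 = 976.474 − 1000 = -23.53‰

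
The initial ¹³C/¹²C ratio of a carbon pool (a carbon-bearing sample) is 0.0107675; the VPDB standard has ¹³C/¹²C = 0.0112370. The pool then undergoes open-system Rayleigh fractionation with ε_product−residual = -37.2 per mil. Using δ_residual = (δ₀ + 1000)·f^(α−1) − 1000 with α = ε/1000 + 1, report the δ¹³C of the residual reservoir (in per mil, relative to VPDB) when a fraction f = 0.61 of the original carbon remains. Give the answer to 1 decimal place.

δ₀ = (0.0107675/0.0112370 − 1)×1000 = (0.958218 − 1)×1000 = -41.782 per mil
α − 1 = ε/1000 = -0.0372
f^(α−1) = 0.61^(-0.0372) = 1.018558
δ_res = (-41.782 + 1000) × 1.018558 − 1000 = 976.001 − 1000 = -24.00 per mil

-24.0 per mil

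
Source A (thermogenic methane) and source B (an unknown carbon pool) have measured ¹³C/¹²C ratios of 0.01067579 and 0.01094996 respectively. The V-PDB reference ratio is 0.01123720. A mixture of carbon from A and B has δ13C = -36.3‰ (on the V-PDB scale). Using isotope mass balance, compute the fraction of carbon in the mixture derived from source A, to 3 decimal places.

δ_A = (0.01067579/0.01123720 − 1)×1000 = (0.950040 − 1)×1000 = -49.960‰
δ_B = (0.01094996/0.01123720 − 1)×1000 = (0.974438 − 1)×1000 = -25.562‰
f_A = (δ_mix − δ_B)/(δ_A − δ_B) = (-36.3 − (-25.562))/(-49.960 − (-25.562))
f_A = -10.738 / -24.398 = 0.4401

0.440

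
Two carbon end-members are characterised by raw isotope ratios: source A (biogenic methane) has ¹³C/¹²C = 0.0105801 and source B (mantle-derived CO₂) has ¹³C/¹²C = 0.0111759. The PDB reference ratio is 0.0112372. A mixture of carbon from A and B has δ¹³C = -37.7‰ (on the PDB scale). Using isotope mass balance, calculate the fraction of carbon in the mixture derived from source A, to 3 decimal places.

0.608

δ_A = (0.0105801/0.0112372 − 1)×1000 = (0.941525 − 1)×1000 = -58.475‰
δ_B = (0.0111759/0.0112372 − 1)×1000 = (0.994545 − 1)×1000 = -5.455‰
f_A = (δ_mix − δ_B)/(δ_A − δ_B) = (-37.7 − (-5.455))/(-58.475 − (-5.455))
f_A = -32.245 / -53.020 = 0.6082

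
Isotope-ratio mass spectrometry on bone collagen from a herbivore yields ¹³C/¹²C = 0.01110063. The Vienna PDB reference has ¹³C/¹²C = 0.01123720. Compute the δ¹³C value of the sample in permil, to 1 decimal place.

-12.2 permil

δ¹³C = (R_sample / R_standard − 1) × 1000
R_sample / R_standard = 0.01110063 / 0.01123720 = 0.987847
δ¹³C = (0.987847 − 1) × 1000 = -12.15 permil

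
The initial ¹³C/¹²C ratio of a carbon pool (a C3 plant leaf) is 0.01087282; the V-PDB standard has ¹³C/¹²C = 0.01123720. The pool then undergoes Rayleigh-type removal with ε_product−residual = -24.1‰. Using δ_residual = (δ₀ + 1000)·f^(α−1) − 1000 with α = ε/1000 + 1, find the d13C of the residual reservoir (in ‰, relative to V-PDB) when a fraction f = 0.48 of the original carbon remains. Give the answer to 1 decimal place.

-15.2‰

δ₀ = (0.01087282/0.01123720 − 1)×1000 = (0.967574 − 1)×1000 = -32.426‰
α − 1 = ε/1000 = -0.0241
f^(α−1) = 0.48^(-0.0241) = 1.017846
δ_res = (-32.426 + 1000) × 1.017846 − 1000 = 984.841 − 1000 = -15.16‰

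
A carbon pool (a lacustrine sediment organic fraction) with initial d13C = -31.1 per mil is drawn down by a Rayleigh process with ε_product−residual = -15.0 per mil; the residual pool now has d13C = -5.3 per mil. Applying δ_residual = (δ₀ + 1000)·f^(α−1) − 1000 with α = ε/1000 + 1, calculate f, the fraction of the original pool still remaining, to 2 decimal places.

0.17

α − 1 = ε/1000 = -0.0150
(δ_res + 1000)/(δ₀ + 1000) = (-5.3 + 1000)/(-31.1 + 1000) = 994.7/968.9 = 1.026628
f = 1.026628^(1/-0.0150) = exp(ln(1.026628)/-0.0150) = exp(0.02628/-0.0150)
f = exp(-1.7520) = 0.1734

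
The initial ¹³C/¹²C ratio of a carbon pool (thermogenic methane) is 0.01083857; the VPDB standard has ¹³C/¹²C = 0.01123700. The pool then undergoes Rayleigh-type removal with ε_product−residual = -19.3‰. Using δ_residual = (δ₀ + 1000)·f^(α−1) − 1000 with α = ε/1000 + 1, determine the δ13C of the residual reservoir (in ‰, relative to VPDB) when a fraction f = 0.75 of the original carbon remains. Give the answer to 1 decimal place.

-30.1‰

δ₀ = (0.01083857/0.01123700 − 1)×1000 = (0.964543 − 1)×1000 = -35.457‰
α − 1 = ε/1000 = -0.0193
f^(α−1) = 0.75^(-0.0193) = 1.005568
δ_res = (-35.457 + 1000) × 1.005568 − 1000 = 969.913 − 1000 = -30.09‰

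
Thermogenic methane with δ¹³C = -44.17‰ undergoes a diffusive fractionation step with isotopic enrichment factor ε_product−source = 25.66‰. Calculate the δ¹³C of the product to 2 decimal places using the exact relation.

To first order, δ_product ≈ δ_source + ε = -18.51‰.
Exactly, δ_product = (δ_source + 1000)·(ε/1000 + 1) − 1000.
δ_product = (-44.17 + 1000) × (25.66/1000 + 1) − 1000
δ_product = -19.643‰

-19.64‰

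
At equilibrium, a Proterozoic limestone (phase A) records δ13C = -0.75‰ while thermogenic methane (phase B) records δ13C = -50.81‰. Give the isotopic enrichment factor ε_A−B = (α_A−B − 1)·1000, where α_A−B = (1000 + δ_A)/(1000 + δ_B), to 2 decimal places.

α_A−B = (1000 + -0.75) / (1000 + -50.81) = 999.25 / 949.19 = 1.052740
ε_A−B = (1.052740 − 1) × 1000 = 52.740‰
(The approximation ε ≈ δ_A − δ_B would give 50.06‰.)

52.74‰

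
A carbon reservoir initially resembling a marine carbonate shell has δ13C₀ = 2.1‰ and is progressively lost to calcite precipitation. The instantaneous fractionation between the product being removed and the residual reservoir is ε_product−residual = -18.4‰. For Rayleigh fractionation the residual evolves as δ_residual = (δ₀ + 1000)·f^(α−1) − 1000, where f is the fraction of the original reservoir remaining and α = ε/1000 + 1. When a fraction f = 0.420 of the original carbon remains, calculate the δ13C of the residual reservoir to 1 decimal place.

Rayleigh residual: δ_res = (δ₀ + 1000)·f^(α−1) − 1000
α = ε/1000 + 1 = 0.98160, so α − 1 = -0.01840
f^(α−1) = 0.420^(-0.01840) = 1.016090
δ_res = (2.1 + 1000) × 1.016090 − 1000 = 1018.224 − 1000 = 18.22‰

18.2‰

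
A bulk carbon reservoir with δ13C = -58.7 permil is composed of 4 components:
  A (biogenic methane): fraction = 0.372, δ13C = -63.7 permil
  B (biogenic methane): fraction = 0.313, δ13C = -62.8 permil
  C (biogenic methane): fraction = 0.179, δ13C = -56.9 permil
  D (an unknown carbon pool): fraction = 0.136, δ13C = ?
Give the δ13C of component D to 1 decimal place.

-38.0 permil

Isotope mass balance: δ_bulk = Σ fᵢ·δᵢ.
-58.7 = 0.372×(-63.7) + 0.313×(-62.8) + 0.179×(-56.9) + 0.136×δ_D
0.136·δ_D = -58.7 − (-53.538) = -5.162
δ_D = -5.162 / 0.136 = -37.96 permil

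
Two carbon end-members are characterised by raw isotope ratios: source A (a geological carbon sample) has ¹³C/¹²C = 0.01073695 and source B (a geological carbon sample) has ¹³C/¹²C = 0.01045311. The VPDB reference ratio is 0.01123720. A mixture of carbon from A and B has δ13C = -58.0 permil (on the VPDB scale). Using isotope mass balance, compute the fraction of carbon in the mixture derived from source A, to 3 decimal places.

0.466

δ_A = (0.01073695/0.01123720 − 1)×1000 = (0.955483 − 1)×1000 = -44.517 permil
δ_B = (0.01045311/0.01123720 − 1)×1000 = (0.930224 − 1)×1000 = -69.776 permil
f_A = (δ_mix − δ_B)/(δ_A − δ_B) = (-58.0 − (-69.776))/(-44.517 − (-69.776))
f_A = 11.776 / 25.259 = 0.4662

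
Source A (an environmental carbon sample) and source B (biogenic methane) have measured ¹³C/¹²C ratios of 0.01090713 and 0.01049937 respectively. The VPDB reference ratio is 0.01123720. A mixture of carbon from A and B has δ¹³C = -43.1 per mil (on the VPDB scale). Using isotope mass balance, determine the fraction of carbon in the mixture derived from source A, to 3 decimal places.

δ_A = (0.01090713/0.01123720 − 1)×1000 = (0.970627 − 1)×1000 = -29.373 per mil
δ_B = (0.01049937/0.01123720 − 1)×1000 = (0.934340 − 1)×1000 = -65.660 per mil
f_A = (δ_mix − δ_B)/(δ_A − δ_B) = (-43.1 − (-65.660))/(-29.373 − (-65.660))
f_A = 22.560 / 36.287 = 0.6217

0.622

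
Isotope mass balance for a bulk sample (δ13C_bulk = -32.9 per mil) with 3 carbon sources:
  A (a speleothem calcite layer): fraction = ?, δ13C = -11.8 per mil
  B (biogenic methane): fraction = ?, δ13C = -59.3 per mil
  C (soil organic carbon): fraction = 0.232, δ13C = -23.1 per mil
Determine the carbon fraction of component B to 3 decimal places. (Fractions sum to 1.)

0.389

Let f_B and f_A be the unknown fractions; fractions sum to 1 so f_B + f_A = 0.768.
Mass balance: Σ fᵢ·δᵢ = δ_bulk ⇒ f_B·(-59.3) + f_A·(-11.8) = -32.9 − (-5.359) = -27.541
Substitute f_A = 0.768 − f_B:
f_B·(-59.3 − -11.8) = -27.541 − 0.768×(-11.8) = -18.478
f_B = -18.478 / -47.5 = 0.3890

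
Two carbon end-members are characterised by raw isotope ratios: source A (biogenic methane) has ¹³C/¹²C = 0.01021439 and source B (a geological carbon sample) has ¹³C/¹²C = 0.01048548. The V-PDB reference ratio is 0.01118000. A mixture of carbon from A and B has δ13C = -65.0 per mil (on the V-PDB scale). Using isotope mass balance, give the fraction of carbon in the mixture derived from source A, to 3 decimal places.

δ_A = (0.01021439/0.01118000 − 1)×1000 = (0.913631 − 1)×1000 = -86.369 per mil
δ_B = (0.01048548/0.01118000 − 1)×1000 = (0.937878 − 1)×1000 = -62.122 per mil
f_A = (δ_mix − δ_B)/(δ_A − δ_B) = (-65.0 − (-62.122))/(-86.369 − (-62.122))
f_A = -2.878 / -24.248 = 0.1187

0.119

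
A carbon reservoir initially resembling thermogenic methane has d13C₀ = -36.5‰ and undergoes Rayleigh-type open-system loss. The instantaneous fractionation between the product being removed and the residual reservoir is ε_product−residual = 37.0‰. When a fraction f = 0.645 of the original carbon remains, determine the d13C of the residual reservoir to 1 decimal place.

Rayleigh residual: δ_res = (δ₀ + 1000)·f^(α−1) − 1000
α = ε/1000 + 1 = 1.03700, so α − 1 = 0.03700
f^(α−1) = 0.645^(0.03700) = 0.983906
δ_res = (-36.5 + 1000) × 0.983906 − 1000 = 947.994 − 1000 = -52.01‰

-52.0‰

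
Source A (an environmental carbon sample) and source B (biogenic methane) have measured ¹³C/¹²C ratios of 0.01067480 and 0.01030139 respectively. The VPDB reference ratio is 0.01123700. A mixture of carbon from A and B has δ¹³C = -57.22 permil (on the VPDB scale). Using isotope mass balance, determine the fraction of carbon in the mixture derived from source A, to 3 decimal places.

δ_A = (0.01067480/0.01123700 − 1)×1000 = (0.949969 − 1)×1000 = -50.031 permil
δ_B = (0.01030139/0.01123700 − 1)×1000 = (0.916738 − 1)×1000 = -83.262 permil
f_A = (δ_mix − δ_B)/(δ_A − δ_B) = (-57.22 − (-83.262))/(-50.031 − (-83.262))
f_A = 26.042 / 33.230 = 0.7837

0.784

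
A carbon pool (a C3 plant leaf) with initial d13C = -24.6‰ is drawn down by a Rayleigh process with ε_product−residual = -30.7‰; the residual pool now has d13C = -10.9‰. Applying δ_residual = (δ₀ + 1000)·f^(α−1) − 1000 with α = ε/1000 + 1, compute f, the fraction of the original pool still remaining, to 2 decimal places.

α − 1 = ε/1000 = -0.0307
(δ_res + 1000)/(δ₀ + 1000) = (-10.9 + 1000)/(-24.6 + 1000) = 989.1/975.4 = 1.014046
f = 1.014046^(1/-0.0307) = exp(ln(1.014046)/-0.0307) = exp(0.01395/-0.0307)
f = exp(-0.4543) = 0.6349

0.63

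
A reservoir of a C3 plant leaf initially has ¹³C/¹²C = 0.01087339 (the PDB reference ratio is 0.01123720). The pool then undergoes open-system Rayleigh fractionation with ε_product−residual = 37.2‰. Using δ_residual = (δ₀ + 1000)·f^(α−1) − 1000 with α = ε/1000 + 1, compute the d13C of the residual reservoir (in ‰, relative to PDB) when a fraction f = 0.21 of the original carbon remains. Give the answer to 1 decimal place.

δ₀ = (0.01087339/0.01123720 − 1)×1000 = (0.967624 − 1)×1000 = -32.376‰
α − 1 = ε/1000 = 0.0372
f^(α−1) = 0.21^(0.0372) = 0.943597
δ_res = (-32.376 + 1000) × 0.943597 − 1000 = 913.048 − 1000 = -86.95‰

-87.0‰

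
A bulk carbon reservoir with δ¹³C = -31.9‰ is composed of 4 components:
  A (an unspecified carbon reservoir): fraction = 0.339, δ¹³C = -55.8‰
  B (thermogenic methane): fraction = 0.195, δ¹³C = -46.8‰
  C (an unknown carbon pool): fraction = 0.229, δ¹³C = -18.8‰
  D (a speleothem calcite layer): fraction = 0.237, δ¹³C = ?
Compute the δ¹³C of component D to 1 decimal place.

Isotope mass balance: δ_bulk = Σ fᵢ·δᵢ.
-31.9 = 0.339×(-55.8) + 0.195×(-46.8) + 0.229×(-18.8) + 0.237×δ_D
0.237·δ_D = -31.9 − (-32.347) = 0.447
δ_D = 0.447 / 0.237 = 1.89‰

1.9‰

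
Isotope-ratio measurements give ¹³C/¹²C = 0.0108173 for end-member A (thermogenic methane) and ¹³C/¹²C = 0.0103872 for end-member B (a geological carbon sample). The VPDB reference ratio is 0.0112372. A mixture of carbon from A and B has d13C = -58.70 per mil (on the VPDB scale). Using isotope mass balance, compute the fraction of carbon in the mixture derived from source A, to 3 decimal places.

δ_A = (0.0108173/0.0112372 − 1)×1000 = (0.962633 − 1)×1000 = -37.367 per mil
δ_B = (0.0103872/0.0112372 − 1)×1000 = (0.924358 − 1)×1000 = -75.642 per mil
f_A = (δ_mix − δ_B)/(δ_A − δ_B) = (-58.70 − (-75.642))/(-37.367 − (-75.642))
f_A = 16.942 / 38.275 = 0.4426

0.443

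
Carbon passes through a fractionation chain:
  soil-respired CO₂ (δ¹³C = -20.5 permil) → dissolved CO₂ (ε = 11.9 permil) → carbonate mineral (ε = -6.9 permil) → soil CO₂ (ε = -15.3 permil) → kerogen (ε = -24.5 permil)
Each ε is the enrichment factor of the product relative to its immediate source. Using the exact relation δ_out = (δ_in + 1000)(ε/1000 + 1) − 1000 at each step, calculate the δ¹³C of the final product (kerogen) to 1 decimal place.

step 1: δ = (-20.50 + 1000)·(11.9/1000 + 1) − 1000 = -8.84 permil
step 2: δ = (-8.84 + 1000)·(-6.9/1000 + 1) − 1000 = -15.68 permil
step 3: δ = (-15.68 + 1000)·(-15.3/1000 + 1) − 1000 = -30.74 permil
step 4: δ = (-30.74 + 1000)·(-24.5/1000 + 1) − 1000 = -54.49 permil

-54.5 permil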